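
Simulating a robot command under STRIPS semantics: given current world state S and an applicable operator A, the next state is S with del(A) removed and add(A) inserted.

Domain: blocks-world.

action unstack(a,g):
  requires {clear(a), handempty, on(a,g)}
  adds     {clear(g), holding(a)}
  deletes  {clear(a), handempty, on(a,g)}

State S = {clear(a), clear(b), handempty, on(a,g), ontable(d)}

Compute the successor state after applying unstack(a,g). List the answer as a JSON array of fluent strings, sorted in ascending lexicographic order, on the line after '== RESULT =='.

Progress:
  pre ⊆ S: {clear(a), handempty, on(a,g)} ⊆ S  — applicable
  S \ del = {clear(b), ontable(d)}
  ∪ add   = {clear(b), clear(g), holding(a), ontable(d)}

== RESULT ==
["clear(b)", "clear(g)", "holding(a)", "ontable(d)"]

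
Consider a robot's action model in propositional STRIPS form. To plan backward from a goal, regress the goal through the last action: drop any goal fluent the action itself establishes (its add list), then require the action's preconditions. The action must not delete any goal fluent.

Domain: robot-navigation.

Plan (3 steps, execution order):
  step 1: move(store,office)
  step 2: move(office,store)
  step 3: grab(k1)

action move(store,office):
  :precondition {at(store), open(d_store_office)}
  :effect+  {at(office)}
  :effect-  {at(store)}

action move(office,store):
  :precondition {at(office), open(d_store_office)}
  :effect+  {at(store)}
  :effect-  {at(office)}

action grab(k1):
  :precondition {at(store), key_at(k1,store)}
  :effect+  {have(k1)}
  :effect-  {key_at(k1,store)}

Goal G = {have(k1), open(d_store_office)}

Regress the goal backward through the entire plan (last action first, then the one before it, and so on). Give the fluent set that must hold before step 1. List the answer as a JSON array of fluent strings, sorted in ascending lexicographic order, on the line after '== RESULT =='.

Work backward from the goal:
  through step 3 (grab(k1)): drop {have(k1)}, keep {open(d_store_office)}, require {at(store), key_at(k1,store)}
    → {at(store), key_at(k1,store), open(d_store_office)}
  through step 2 (move(office,store)): drop {at(store)}, keep {key_at(k1,store), open(d_store_office)}, require {at(office), open(d_store_office)}
    → {at(office), key_at(k1,store), open(d_store_office)}
  through step 1 (move(store,office)): drop {at(office)}, keep {key_at(k1,store), open(d_store_office)}, require {at(store), open(d_store_office)}
    → {at(store), key_at(k1,store), open(d_store_office)}

== RESULT ==
["at(store)", "key_at(k1,store)", "open(d_store_office)"]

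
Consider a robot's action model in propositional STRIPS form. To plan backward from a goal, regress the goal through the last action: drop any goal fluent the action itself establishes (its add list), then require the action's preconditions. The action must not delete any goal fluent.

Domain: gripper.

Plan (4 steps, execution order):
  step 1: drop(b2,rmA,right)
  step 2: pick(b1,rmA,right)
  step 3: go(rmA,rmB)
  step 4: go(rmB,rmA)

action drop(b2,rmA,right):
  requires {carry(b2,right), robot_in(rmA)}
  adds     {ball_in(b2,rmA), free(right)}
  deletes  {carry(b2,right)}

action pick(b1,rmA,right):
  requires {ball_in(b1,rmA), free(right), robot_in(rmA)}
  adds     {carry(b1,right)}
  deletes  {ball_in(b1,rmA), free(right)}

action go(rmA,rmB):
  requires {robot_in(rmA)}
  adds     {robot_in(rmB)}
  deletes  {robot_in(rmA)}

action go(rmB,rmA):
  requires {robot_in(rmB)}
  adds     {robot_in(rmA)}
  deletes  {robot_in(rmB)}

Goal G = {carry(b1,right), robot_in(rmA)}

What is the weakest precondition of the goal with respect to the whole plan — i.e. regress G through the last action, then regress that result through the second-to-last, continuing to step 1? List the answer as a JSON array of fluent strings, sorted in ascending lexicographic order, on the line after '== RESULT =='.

Work backward from the goal:
  through step 4 (go(rmB,rmA)): drop {robot_in(rmA)}, keep {carry(b1,right)}, require {robot_in(rmB)}
    → {carry(b1,right), robot_in(rmB)}
  through step 3 (go(rmA,rmB)): drop {robot_in(rmB)}, keep {carry(b1,right)}, require {robot_in(rmA)}
    → {carry(b1,right), robot_in(rmA)}
  through step 2 (pick(b1,rmA,right)): drop {carry(b1,right)}, keep {robot_in(rmA)}, require {ball_in(b1,rmA), free(right), robot_in(rmA)}
    → {ball_in(b1,rmA), free(right), robot_in(rmA)}
  through step 1 (drop(b2,rmA,right)): drop {free(right)}, keep {ball_in(b1,rmA), robot_in(rmA)}, require {carry(b2,right), robot_in(rmA)}
    → {ball_in(b1,rmA), carry(b2,right), robot_in(rmA)}

== RESULT ==
["ball_in(b1,rmA)", "carry(b2,right)", "robot_in(rmA)"]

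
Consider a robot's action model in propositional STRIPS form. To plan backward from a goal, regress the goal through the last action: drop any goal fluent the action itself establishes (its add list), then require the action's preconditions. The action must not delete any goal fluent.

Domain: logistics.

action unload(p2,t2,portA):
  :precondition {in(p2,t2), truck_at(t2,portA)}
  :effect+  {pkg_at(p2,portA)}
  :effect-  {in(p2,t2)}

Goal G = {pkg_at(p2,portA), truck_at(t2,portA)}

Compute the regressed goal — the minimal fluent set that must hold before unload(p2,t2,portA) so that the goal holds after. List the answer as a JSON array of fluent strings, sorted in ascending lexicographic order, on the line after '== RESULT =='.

Compute (G \ add) ∪ pre:
  G ∩ del = {}  (empty — regression defined)
  G \ add = {pkg_at(p2,portA), truck_at(t2,portA)} \ {pkg_at(p2,portA)} = {truck_at(t2,portA)}
  ∪ pre   = {truck_at(t2,portA)} ∪ {in(p2,t2), truck_at(t2,portA)}
          = {in(p2,t2), truck_at(t2,portA)}

== RESULT ==
["in(p2,t2)", "truck_at(t2,portA)"]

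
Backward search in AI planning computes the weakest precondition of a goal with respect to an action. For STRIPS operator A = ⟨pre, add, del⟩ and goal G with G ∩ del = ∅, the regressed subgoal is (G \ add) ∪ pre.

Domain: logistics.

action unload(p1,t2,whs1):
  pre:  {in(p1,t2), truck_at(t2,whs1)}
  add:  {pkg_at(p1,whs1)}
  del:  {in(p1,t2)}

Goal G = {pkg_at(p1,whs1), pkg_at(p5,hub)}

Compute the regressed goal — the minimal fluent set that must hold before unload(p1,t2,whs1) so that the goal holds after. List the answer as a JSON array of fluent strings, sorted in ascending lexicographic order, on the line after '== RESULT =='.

Compute (G \ add) ∪ pre:
  G ∩ del = {}  (empty — regression defined)
  G \ add = {pkg_at(p1,whs1), pkg_at(p5,hub)} \ {pkg_at(p1,whs1)} = {pkg_at(p5,hub)}
  ∪ pre   = {pkg_at(p5,hub)} ∪ {in(p1,t2), truck_at(t2,whs1)}
          = {in(p1,t2), pkg_at(p5,hub), truck_at(t2,whs1)}

== RESULT ==
["in(p1,t2)", "pkg_at(p5,hub)", "truck_at(t2,whs1)"]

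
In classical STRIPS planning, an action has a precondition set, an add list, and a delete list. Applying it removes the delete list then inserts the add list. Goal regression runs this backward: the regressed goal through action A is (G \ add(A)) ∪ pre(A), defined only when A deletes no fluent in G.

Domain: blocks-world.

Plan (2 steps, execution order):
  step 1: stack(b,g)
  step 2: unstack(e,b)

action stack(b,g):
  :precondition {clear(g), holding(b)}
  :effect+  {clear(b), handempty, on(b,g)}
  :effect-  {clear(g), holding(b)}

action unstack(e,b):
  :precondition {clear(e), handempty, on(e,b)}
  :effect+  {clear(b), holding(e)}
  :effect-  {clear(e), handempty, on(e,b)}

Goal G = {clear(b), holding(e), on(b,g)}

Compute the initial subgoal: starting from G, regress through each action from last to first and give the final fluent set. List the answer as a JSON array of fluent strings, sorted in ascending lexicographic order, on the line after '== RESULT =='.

Work backward from the goal:
  through step 2 (unstack(e,b)): drop {clear(b), holding(e)}, keep {on(b,g)}, require {clear(e), handempty, on(e,b)}
    → {clear(e), handempty, on(b,g), on(e,b)}
  through step 1 (stack(b,g)): drop {handempty, on(b,g)}, keep {clear(e), on(e,b)}, require {clear(g), holding(b)}
    → {clear(e), clear(g), holding(b), on(e,b)}

== RESULT ==
["clear(e)", "clear(g)", "holding(b)", "on(e,b)"]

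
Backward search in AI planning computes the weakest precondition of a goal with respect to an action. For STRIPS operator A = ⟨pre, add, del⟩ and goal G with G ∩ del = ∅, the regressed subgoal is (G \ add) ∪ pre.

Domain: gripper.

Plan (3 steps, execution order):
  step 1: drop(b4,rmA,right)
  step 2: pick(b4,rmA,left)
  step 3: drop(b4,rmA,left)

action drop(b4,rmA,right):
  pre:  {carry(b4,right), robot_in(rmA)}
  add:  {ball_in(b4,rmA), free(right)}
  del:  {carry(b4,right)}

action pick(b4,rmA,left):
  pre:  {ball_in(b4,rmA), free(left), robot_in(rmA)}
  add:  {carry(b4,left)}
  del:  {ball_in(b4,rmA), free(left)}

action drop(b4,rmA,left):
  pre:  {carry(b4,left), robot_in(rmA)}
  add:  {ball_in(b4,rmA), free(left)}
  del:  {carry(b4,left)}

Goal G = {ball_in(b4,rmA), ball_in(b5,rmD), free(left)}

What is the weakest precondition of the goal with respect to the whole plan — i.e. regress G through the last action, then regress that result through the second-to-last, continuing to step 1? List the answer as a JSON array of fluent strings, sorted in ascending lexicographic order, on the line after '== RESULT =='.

Work backward from the goal:
  through step 3 (drop(b4,rmA,left)): drop {ball_in(b4,rmA), free(left)}, keep {ball_in(b5,rmD)}, require {carry(b4,left), robot_in(rmA)}
    → {ball_in(b5,rmD), carry(b4,left), robot_in(rmA)}
  through step 2 (pick(b4,rmA,left)): drop {carry(b4,left)}, keep {ball_in(b5,rmD), robot_in(rmA)}, require {ball_in(b4,rmA), free(left), robot_in(rmA)}
    → {ball_in(b4,rmA), ball_in(b5,rmD), free(left), robot_in(rmA)}
  through step 1 (drop(b4,rmA,right)): drop {ball_in(b4,rmA)}, keep {ball_in(b5,rmD), free(left), robot_in(rmA)}, require {carry(b4,right), robot_in(rmA)}
    → {ball_in(b5,rmD), carry(b4,right), free(left), robot_in(rmA)}

== RESULT ==
["ball_in(b5,rmD)", "carry(b4,right)", "free(left)", "robot_in(rmA)"]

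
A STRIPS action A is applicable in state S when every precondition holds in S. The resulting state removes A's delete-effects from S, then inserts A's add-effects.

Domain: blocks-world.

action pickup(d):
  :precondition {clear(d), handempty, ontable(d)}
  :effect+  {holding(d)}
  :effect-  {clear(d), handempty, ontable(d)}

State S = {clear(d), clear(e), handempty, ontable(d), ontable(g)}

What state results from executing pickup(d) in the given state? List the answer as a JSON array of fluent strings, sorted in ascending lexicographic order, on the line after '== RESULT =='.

Progress:
  pre ⊆ S: {clear(d), handempty, ontable(d)} ⊆ S  — applicable
  S \ del = {clear(e), ontable(g)}
  ∪ add   = {clear(e), holding(d), ontable(g)}

== RESULT ==
["clear(e)", "holding(d)", "ontable(g)"]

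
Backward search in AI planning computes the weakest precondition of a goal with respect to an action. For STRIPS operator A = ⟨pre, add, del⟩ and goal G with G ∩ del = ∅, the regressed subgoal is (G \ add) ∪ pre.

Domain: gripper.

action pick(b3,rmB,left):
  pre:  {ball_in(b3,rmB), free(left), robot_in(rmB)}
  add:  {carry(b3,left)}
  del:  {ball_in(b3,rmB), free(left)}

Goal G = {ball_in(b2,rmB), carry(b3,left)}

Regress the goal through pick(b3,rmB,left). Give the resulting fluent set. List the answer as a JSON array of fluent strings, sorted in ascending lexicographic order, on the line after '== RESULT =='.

Compute (G \ add) ∪ pre:
  G ∩ del = {}  (empty — regression defined)
  G \ add = {ball_in(b2,rmB), carry(b3,left)} \ {carry(b3,left)} = {ball_in(b2,rmB)}
  ∪ pre   = {ball_in(b2,rmB)} ∪ {ball_in(b3,rmB), free(left), robot_in(rmB)}
          = {ball_in(b2,rmB), ball_in(b3,rmB), free(left), robot_in(rmB)}

== RESULT ==
["ball_in(b2,rmB)", "ball_in(b3,rmB)", "free(left)", "robot_in(rmB)"]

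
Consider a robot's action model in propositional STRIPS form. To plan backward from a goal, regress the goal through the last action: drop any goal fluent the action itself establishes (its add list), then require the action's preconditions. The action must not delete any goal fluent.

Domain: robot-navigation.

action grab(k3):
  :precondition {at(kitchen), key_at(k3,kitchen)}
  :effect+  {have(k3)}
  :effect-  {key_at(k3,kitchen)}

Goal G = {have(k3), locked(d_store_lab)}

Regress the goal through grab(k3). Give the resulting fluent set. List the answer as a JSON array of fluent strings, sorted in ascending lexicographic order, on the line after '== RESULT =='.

Regress:
  G ∩ del = {}  (empty — regression defined)
  G \ add = {have(k3), locked(d_store_lab)} \ {have(k3)} = {locked(d_store_lab)}
  ∪ pre   = {locked(d_store_lab)} ∪ {at(kitchen), key_at(k3,kitchen)}
          = {at(kitchen), key_at(k3,kitchen), locked(d_store_lab)}

== RESULT ==
["at(kitchen)", "key_at(k3,kitchen)", "locked(d_store_lab)"]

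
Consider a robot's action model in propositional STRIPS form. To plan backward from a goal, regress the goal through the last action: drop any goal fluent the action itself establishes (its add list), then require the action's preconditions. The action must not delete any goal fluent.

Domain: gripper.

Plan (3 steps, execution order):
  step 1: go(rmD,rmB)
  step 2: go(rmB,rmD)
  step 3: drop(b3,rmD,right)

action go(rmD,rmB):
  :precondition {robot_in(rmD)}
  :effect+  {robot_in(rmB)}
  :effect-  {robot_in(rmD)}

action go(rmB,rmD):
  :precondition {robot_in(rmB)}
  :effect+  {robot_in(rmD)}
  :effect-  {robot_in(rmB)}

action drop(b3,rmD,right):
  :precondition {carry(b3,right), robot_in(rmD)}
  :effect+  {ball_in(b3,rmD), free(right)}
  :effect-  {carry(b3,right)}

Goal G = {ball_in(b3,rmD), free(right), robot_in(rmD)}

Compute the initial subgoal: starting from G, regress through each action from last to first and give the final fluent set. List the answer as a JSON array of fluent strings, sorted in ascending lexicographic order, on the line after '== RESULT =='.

Regress step by step:
  through step 3 (drop(b3,rmD,right)): drop {ball_in(b3,rmD), free(right)}, keep {robot_in(rmD)}, require {carry(b3,right), robot_in(rmD)}
    → {carry(b3,right), robot_in(rmD)}
  through step 2 (go(rmB,rmD)): drop {robot_in(rmD)}, keep {carry(b3,right)}, require {robot_in(rmB)}
    → {carry(b3,right), robot_in(rmB)}
  through step 1 (go(rmD,rmB)): drop {robot_in(rmB)}, keep {carry(b3,right)}, require {robot_in(rmD)}
    → {carry(b3,right), robot_in(rmD)}

== RESULT ==
["carry(b3,right)", "robot_in(rmD)"]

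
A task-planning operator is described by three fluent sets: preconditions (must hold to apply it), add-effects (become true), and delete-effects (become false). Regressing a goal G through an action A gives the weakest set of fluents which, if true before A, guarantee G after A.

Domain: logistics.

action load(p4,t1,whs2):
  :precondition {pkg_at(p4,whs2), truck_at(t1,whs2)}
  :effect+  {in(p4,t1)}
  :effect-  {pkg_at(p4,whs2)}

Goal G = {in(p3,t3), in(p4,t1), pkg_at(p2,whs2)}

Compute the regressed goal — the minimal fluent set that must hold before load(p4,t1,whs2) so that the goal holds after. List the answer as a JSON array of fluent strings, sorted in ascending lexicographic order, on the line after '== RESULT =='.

Regress:
  G ∩ del = {}  (empty — regression defined)
  G \ add = {in(p3,t3), in(p4,t1), pkg_at(p2,whs2)} \ {in(p4,t1)} = {in(p3,t3), pkg_at(p2,whs2)}
  ∪ pre   = {in(p3,t3), pkg_at(p2,whs2)} ∪ {pkg_at(p4,whs2), truck_at(t1,whs2)}
          = {in(p3,t3), pkg_at(p2,whs2), pkg_at(p4,whs2), truck_at(t1,whs2)}

== RESULT ==
["in(p3,t3)", "pkg_at(p2,whs2)", "pkg_at(p4,whs2)", "truck_at(t1,whs2)"]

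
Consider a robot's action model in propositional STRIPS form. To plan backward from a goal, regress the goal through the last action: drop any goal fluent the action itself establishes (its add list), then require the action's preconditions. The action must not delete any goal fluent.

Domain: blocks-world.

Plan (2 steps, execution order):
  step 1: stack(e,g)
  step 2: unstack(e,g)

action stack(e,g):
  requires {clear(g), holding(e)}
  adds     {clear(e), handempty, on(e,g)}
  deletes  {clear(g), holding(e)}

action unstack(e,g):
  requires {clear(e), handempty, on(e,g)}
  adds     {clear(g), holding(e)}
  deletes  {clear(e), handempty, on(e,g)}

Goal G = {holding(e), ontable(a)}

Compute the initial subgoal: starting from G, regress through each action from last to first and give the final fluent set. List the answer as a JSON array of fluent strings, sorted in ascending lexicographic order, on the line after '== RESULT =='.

Work backward from the goal:
  through step 2 (unstack(e,g)): drop {holding(e)}, keep {ontable(a)}, require {clear(e), handempty, on(e,g)}
    → {clear(e), handempty, on(e,g), ontable(a)}
  through step 1 (stack(e,g)): drop {clear(e), handempty, on(e,g)}, keep {ontable(a)}, require {clear(g), holding(e)}
    → {clear(g), holding(e), ontable(a)}

== RESULT ==
["clear(g)", "holding(e)", "ontable(a)"]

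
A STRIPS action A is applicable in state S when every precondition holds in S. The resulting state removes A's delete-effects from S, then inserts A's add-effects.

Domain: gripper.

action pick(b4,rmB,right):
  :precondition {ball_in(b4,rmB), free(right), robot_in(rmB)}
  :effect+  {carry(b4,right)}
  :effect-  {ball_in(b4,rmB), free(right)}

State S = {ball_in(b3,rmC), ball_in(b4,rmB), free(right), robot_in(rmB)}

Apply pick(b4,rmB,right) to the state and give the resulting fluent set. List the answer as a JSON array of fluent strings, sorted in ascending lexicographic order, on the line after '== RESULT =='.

Compute (S \ del) ∪ add:
  pre ⊆ S: {ball_in(b4,rmB), free(right), robot_in(rmB)} ⊆ S  — applicable
  S \ del = {ball_in(b3,rmC), robot_in(rmB)}
  ∪ add   = {ball_in(b3,rmC), carry(b4,right), robot_in(rmB)}

== RESULT ==
["ball_in(b3,rmC)", "carry(b4,right)", "robot_in(rmB)"]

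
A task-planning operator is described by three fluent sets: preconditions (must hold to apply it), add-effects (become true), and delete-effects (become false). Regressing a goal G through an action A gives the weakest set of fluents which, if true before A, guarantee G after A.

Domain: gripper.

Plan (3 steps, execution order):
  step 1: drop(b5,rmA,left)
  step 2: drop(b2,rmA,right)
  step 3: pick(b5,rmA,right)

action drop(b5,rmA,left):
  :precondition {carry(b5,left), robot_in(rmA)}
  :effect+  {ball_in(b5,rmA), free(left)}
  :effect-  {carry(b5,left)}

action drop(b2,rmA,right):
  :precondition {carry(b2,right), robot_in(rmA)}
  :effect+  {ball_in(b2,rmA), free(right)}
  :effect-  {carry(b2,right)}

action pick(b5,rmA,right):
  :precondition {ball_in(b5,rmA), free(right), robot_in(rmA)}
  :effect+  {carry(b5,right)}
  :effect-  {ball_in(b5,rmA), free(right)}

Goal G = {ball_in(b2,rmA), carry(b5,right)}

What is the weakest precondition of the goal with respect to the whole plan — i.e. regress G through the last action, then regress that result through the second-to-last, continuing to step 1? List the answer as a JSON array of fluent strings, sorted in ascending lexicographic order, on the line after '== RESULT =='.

Regress step by step:
  through step 3 (pick(b5,rmA,right)): drop {carry(b5,right)}, keep {ball_in(b2,rmA)}, require {ball_in(b5,rmA), free(right), robot_in(rmA)}
    → {ball_in(b2,rmA), ball_in(b5,rmA), free(right), robot_in(rmA)}
  through step 2 (drop(b2,rmA,right)): drop {ball_in(b2,rmA), free(right)}, keep {ball_in(b5,rmA), robot_in(rmA)}, require {carry(b2,right), robot_in(rmA)}
    → {ball_in(b5,rmA), carry(b2,right), robot_in(rmA)}
  through step 1 (drop(b5,rmA,left)): drop {ball_in(b5,rmA)}, keep {carry(b2,right), robot_in(rmA)}, require {carry(b5,left), robot_in(rmA)}
    → {carry(b2,right), carry(b5,left), robot_in(rmA)}

== RESULT ==
["carry(b2,right)", "carry(b5,left)", "robot_in(rmA)"]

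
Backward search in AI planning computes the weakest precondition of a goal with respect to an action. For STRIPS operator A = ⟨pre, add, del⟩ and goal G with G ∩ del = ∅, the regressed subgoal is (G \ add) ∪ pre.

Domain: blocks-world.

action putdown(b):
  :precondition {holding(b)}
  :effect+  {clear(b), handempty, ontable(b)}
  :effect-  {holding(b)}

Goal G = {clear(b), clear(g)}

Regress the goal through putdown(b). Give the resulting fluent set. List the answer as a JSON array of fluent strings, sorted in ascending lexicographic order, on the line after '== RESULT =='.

Compute (G \ add) ∪ pre:
  G ∩ del = {}  (empty — regression defined)
  G \ add = {clear(b), clear(g)} \ {clear(b), handempty, ontable(b)} = {clear(g)}
  ∪ pre   = {clear(g)} ∪ {holding(b)}
          = {clear(g), holding(b)}

== RESULT ==
["clear(g)", "holding(b)"]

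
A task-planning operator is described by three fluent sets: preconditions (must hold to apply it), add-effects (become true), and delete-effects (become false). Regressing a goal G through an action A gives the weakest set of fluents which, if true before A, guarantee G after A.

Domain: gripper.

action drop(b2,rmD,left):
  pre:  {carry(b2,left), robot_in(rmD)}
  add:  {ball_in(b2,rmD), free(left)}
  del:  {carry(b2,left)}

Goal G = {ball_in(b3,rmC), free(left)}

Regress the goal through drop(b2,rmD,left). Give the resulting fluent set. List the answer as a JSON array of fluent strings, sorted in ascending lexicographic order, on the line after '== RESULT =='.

Regress:
  G ∩ del = {}  (empty — regression defined)
  G \ add = {ball_in(b3,rmC), free(left)} \ {ball_in(b2,rmD), free(left)} = {ball_in(b3,rmC)}
  ∪ pre   = {ball_in(b3,rmC)} ∪ {carry(b2,left), robot_in(rmD)}
          = {ball_in(b3,rmC), carry(b2,left), robot_in(rmD)}

== RESULT ==
["ball_in(b3,rmC)", "carry(b2,left)", "robot_in(rmD)"]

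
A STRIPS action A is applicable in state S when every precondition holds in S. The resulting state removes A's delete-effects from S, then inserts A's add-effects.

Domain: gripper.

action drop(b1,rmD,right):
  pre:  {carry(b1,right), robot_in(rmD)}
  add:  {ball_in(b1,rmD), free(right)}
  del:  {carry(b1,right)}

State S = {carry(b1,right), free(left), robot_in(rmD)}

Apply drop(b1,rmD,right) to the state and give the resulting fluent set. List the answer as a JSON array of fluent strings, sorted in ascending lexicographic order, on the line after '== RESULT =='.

Progress:
  pre ⊆ S: {carry(b1,right), robot_in(rmD)} ⊆ S  — applicable
  S \ del = {free(left), robot_in(rmD)}
  ∪ add   = {ball_in(b1,rmD), free(left), free(right), robot_in(rmD)}

== RESULT ==
["ball_in(b1,rmD)", "free(left)", "free(right)", "robot_in(rmD)"]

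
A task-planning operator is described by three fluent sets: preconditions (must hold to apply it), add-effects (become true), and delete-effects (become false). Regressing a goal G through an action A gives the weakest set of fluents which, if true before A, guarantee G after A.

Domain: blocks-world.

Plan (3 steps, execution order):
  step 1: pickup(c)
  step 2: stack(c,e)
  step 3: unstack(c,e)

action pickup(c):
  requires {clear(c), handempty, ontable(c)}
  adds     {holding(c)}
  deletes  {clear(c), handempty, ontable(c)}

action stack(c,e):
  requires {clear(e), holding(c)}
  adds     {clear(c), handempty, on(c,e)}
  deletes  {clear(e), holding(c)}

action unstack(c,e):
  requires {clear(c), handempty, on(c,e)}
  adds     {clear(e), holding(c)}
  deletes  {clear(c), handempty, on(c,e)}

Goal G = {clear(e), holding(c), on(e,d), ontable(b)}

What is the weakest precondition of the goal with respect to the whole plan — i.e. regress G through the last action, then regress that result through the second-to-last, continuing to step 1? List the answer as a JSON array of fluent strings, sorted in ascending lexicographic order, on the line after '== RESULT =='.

Work backward from the goal:
  through step 3 (unstack(c,e)): drop {clear(e), holding(c)}, keep {on(e,d), ontable(b)}, require {clear(c), handempty, on(c,e)}
    → {clear(c), handempty, on(c,e), on(e,d), ontable(b)}
  through step 2 (stack(c,e)): drop {clear(c), handempty, on(c,e)}, keep {on(e,d), ontable(b)}, require {clear(e), holding(c)}
    → {clear(e), holding(c), on(e,d), ontable(b)}
  through step 1 (pickup(c)): drop {holding(c)}, keep {clear(e), on(e,d), ontable(b)}, require {clear(c), handempty, ontable(c)}
    → {clear(c), clear(e), handempty, on(e,d), ontable(b), ontable(c)}

== RESULT ==
["clear(c)", "clear(e)", "handempty", "on(e,d)", "ontable(b)", "ontable(c)"]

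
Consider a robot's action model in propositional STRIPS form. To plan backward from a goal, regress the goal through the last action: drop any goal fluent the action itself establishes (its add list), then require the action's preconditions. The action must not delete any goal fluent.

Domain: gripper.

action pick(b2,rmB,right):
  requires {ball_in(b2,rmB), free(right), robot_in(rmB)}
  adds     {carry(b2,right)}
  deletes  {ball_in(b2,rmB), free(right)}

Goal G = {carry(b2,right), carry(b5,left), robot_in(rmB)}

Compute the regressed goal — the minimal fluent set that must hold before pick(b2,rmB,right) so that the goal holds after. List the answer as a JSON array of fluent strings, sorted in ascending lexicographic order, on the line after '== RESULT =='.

Regress:
  G ∩ del = {}  (empty — regression defined)
  G \ add = {carry(b2,right), carry(b5,left), robot_in(rmB)} \ {carry(b2,right)} = {carry(b5,left), robot_in(rmB)}
  ∪ pre   = {carry(b5,left), robot_in(rmB)} ∪ {ball_in(b2,rmB), free(right), robot_in(rmB)}
          = {ball_in(b2,rmB), carry(b5,left), free(right), robot_in(rmB)}

== RESULT ==
["ball_in(b2,rmB)", "carry(b5,left)", "free(right)", "robot_in(rmB)"]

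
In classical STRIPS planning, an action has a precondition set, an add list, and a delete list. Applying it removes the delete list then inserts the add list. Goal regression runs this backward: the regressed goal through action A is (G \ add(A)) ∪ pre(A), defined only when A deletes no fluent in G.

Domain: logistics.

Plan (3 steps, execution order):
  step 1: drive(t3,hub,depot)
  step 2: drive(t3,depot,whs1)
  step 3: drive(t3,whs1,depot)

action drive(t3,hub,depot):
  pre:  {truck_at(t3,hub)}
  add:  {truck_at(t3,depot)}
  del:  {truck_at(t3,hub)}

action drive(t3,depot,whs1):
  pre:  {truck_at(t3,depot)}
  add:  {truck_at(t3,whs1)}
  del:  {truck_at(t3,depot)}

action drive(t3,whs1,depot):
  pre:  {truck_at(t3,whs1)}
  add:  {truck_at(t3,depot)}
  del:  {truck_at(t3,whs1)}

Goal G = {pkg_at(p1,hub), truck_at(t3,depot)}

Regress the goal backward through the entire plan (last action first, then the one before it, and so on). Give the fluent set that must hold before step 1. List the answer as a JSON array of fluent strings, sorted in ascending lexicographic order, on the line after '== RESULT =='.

Regress step by step:
  through step 3 (drive(t3,whs1,depot)): drop {truck_at(t3,depot)}, keep {pkg_at(p1,hub)}, require {truck_at(t3,whs1)}
    → {pkg_at(p1,hub), truck_at(t3,whs1)}
  through step 2 (drive(t3,depot,whs1)): drop {truck_at(t3,whs1)}, keep {pkg_at(p1,hub)}, require {truck_at(t3,depot)}
    → {pkg_at(p1,hub), truck_at(t3,depot)}
  through step 1 (drive(t3,hub,depot)): drop {truck_at(t3,depot)}, keep {pkg_at(p1,hub)}, require {truck_at(t3,hub)}
    → {pkg_at(p1,hub), truck_at(t3,hub)}

== RESULT ==
["pkg_at(p1,hub)", "truck_at(t3,hub)"]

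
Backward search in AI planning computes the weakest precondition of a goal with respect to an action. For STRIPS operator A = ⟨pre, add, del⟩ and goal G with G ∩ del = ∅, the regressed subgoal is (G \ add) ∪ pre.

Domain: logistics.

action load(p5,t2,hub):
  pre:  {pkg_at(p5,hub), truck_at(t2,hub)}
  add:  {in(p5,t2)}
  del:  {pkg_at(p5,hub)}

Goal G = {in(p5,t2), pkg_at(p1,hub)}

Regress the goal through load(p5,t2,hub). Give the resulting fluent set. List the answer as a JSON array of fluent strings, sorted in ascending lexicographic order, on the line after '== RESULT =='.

Compute (G \ add) ∪ pre:
  G ∩ del = {}  (empty — regression defined)
  G \ add = {in(p5,t2), pkg_at(p1,hub)} \ {in(p5,t2)} = {pkg_at(p1,hub)}
  ∪ pre   = {pkg_at(p1,hub)} ∪ {pkg_at(p5,hub), truck_at(t2,hub)}
          = {pkg_at(p1,hub), pkg_at(p5,hub), truck_at(t2,hub)}

== RESULT ==
["pkg_at(p1,hub)", "pkg_at(p5,hub)", "truck_at(t2,hub)"]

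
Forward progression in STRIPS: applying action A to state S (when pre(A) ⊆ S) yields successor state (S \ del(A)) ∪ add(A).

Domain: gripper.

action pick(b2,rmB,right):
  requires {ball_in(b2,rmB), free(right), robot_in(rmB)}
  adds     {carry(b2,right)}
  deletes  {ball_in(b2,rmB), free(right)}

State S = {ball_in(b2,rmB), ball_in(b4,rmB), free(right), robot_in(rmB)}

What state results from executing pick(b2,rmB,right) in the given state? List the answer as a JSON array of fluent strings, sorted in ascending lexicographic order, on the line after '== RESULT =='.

Progress:
  pre ⊆ S: {ball_in(b2,rmB), free(right), robot_in(rmB)} ⊆ S  — applicable
  S \ del = {ball_in(b4,rmB), robot_in(rmB)}
  ∪ add   = {ball_in(b4,rmB), carry(b2,right), robot_in(rmB)}

== RESULT ==
["ball_in(b4,rmB)", "carry(b2,right)", "robot_in(rmB)"]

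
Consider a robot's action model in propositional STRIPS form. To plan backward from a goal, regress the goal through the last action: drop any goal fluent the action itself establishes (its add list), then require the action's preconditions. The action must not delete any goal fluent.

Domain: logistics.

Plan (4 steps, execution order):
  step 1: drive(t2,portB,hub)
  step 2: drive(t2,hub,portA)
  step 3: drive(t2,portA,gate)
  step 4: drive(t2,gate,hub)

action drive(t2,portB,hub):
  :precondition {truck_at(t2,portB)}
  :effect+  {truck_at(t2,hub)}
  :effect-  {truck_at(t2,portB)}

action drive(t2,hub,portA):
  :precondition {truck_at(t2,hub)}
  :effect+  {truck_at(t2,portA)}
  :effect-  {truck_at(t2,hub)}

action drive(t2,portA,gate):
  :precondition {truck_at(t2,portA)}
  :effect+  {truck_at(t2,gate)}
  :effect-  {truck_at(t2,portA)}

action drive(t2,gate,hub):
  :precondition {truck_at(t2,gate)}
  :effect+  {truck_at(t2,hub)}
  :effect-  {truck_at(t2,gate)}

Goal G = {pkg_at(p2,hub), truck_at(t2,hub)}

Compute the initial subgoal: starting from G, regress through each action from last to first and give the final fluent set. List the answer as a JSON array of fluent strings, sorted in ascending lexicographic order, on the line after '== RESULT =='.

Work backward from the goal:
  through step 4 (drive(t2,gate,hub)): drop {truck_at(t2,hub)}, keep {pkg_at(p2,hub)}, require {truck_at(t2,gate)}
    → {pkg_at(p2,hub), truck_at(t2,gate)}
  through step 3 (drive(t2,portA,gate)): drop {truck_at(t2,gate)}, keep {pkg_at(p2,hub)}, require {truck_at(t2,portA)}
    → {pkg_at(p2,hub), truck_at(t2,portA)}
  through step 2 (drive(t2,hub,portA)): drop {truck_at(t2,portA)}, keep {pkg_at(p2,hub)}, require {truck_at(t2,hub)}
    → {pkg_at(p2,hub), truck_at(t2,hub)}
  through step 1 (drive(t2,portB,hub)): drop {truck_at(t2,hub)}, keep {pkg_at(p2,hub)}, require {truck_at(t2,portB)}
    → {pkg_at(p2,hub), truck_at(t2,portB)}

== RESULT ==
["pkg_at(p2,hub)", "truck_at(t2,portB)"]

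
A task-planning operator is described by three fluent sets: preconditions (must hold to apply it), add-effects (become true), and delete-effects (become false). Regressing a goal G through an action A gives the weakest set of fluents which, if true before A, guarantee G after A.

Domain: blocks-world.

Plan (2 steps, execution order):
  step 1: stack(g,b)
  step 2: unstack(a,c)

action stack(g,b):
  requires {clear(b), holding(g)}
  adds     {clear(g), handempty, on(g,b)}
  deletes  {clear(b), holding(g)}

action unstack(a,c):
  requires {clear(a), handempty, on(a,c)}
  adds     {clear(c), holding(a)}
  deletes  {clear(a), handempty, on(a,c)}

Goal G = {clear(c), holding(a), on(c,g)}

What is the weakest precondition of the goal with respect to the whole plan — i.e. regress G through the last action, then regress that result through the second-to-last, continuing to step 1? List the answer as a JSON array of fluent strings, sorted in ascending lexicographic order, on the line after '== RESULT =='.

Work backward from the goal:
  through step 2 (unstack(a,c)): drop {clear(c), holding(a)}, keep {on(c,g)}, require {clear(a), handempty, on(a,c)}
    → {clear(a), handempty, on(a,c), on(c,g)}
  through step 1 (stack(g,b)): drop {handempty}, keep {clear(a), on(a,c), on(c,g)}, require {clear(b), holding(g)}
    → {clear(a), clear(b), holding(g), on(a,c), on(c,g)}

== RESULT ==
["clear(a)", "clear(b)", "holding(g)", "on(a,c)", "on(c,g)"]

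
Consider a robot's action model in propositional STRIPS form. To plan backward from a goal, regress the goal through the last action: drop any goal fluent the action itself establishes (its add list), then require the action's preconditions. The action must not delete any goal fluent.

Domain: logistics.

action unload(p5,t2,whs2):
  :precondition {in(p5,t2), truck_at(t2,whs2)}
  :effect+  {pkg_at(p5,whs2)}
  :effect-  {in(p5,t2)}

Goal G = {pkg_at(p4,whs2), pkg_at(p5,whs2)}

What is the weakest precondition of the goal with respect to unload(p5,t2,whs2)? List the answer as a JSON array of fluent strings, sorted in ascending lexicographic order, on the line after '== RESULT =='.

Compute (G \ add) ∪ pre:
  G ∩ del = {}  (empty — regression defined)
  G \ add = {pkg_at(p4,whs2), pkg_at(p5,whs2)} \ {pkg_at(p5,whs2)} = {pkg_at(p4,whs2)}
  ∪ pre   = {pkg_at(p4,whs2)} ∪ {in(p5,t2), truck_at(t2,whs2)}
          = {in(p5,t2), pkg_at(p4,whs2), truck_at(t2,whs2)}

== RESULT ==
["in(p5,t2)", "pkg_at(p4,whs2)", "truck_at(t2,whs2)"]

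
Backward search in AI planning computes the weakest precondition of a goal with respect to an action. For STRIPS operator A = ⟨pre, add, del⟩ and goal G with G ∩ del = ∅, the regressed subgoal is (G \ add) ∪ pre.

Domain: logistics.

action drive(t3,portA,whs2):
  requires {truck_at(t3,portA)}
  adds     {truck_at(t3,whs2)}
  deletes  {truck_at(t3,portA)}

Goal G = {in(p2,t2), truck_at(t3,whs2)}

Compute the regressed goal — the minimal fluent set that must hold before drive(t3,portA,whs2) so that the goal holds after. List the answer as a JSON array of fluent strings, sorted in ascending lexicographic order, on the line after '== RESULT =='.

Compute (G \ add) ∪ pre:
  G ∩ del = {}  (empty — regression defined)
  G \ add = {in(p2,t2), truck_at(t3,whs2)} \ {truck_at(t3,whs2)} = {in(p2,t2)}
  ∪ pre   = {in(p2,t2)} ∪ {truck_at(t3,portA)}
          = {in(p2,t2), truck_at(t3,portA)}

== RESULT ==
["in(p2,t2)", "truck_at(t3,portA)"]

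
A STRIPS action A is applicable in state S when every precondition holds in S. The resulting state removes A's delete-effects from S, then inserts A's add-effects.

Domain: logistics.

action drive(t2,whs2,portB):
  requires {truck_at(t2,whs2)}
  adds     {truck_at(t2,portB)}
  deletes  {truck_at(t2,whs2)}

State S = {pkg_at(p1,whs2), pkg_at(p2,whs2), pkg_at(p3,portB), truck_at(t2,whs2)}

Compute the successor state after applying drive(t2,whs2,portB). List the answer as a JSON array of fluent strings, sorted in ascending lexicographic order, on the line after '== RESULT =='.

Progress:
  pre ⊆ S: {truck_at(t2,whs2)} ⊆ S  — applicable
  S \ del = {pkg_at(p1,whs2), pkg_at(p2,whs2), pkg_at(p3,portB)}
  ∪ add   = {pkg_at(p1,whs2), pkg_at(p2,whs2), pkg_at(p3,portB), truck_at(t2,portB)}

== RESULT ==
["pkg_at(p1,whs2)", "pkg_at(p2,whs2)", "pkg_at(p3,portB)", "truck_at(t2,portB)"]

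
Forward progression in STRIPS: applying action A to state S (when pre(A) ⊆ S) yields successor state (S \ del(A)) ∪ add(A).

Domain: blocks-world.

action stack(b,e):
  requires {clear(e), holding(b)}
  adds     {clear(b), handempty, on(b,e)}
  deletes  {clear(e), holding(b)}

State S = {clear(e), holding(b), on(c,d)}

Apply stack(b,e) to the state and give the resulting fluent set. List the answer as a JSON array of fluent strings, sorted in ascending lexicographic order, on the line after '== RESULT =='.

Compute (S \ del) ∪ add:
  pre ⊆ S: {clear(e), holding(b)} ⊆ S  — applicable
  S \ del = {on(c,d)}
  ∪ add   = {clear(b), handempty, on(b,e), on(c,d)}

== RESULT ==
["clear(b)", "handempty", "on(b,e)", "on(c,d)"]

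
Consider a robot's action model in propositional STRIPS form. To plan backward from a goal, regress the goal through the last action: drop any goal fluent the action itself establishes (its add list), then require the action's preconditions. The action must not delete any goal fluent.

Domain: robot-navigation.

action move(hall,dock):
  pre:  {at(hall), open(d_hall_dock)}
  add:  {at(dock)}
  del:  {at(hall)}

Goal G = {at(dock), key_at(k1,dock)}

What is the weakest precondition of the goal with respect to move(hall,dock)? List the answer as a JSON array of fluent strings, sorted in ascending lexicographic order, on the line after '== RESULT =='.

Compute (G \ add) ∪ pre:
  G ∩ del = {}  (empty — regression defined)
  G \ add = {at(dock), key_at(k1,dock)} \ {at(dock)} = {key_at(k1,dock)}
  ∪ pre   = {key_at(k1,dock)} ∪ {at(hall), open(d_hall_dock)}
          = {at(hall), key_at(k1,dock), open(d_hall_dock)}

== RESULT ==
["at(hall)", "key_at(k1,dock)", "open(d_hall_dock)"]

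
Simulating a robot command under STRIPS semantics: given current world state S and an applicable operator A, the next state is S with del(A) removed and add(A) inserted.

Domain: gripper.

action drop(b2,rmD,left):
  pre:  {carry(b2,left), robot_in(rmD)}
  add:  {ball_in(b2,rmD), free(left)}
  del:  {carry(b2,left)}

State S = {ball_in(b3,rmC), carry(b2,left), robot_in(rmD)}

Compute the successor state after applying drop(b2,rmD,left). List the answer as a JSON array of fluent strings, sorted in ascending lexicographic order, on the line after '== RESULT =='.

Progress:
  pre ⊆ S: {carry(b2,left), robot_in(rmD)} ⊆ S  — applicable
  S \ del = {ball_in(b3,rmC), robot_in(rmD)}
  ∪ add   = {ball_in(b2,rmD), ball_in(b3,rmC), free(left), robot_in(rmD)}

== RESULT ==
["ball_in(b2,rmD)", "ball_in(b3,rmC)", "free(left)", "robot_in(rmD)"]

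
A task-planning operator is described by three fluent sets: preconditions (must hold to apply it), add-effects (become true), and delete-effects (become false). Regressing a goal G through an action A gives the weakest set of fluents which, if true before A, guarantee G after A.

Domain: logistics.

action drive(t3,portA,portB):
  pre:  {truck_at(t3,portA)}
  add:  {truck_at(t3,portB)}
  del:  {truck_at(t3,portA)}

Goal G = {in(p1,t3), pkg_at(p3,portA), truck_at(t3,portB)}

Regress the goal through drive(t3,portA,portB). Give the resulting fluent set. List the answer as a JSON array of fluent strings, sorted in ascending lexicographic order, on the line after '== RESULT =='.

Regress:
  G ∩ del = {}  (empty — regression defined)
  G \ add = {in(p1,t3), pkg_at(p3,portA), truck_at(t3,portB)} \ {truck_at(t3,portB)} = {in(p1,t3), pkg_at(p3,portA)}
  ∪ pre   = {in(p1,t3), pkg_at(p3,portA)} ∪ {truck_at(t3,portA)}
          = {in(p1,t3), pkg_at(p3,portA), truck_at(t3,portA)}

== RESULT ==
["in(p1,t3)", "pkg_at(p3,portA)", "truck_at(t3,portA)"]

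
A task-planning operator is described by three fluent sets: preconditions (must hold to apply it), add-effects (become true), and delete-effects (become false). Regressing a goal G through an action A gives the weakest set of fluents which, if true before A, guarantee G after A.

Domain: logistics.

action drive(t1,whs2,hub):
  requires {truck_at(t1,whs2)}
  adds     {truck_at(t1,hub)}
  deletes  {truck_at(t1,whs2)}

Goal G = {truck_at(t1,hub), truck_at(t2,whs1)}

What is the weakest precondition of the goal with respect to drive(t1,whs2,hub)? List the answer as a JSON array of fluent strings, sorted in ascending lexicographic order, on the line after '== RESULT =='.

Compute (G \ add) ∪ pre:
  G ∩ del = {}  (empty — regression defined)
  G \ add = {truck_at(t1,hub), truck_at(t2,whs1)} \ {truck_at(t1,hub)} = {truck_at(t2,whs1)}
  ∪ pre   = {truck_at(t2,whs1)} ∪ {truck_at(t1,whs2)}
          = {truck_at(t1,whs2), truck_at(t2,whs1)}

== RESULT ==
["truck_at(t1,whs2)", "truck_at(t2,whs1)"]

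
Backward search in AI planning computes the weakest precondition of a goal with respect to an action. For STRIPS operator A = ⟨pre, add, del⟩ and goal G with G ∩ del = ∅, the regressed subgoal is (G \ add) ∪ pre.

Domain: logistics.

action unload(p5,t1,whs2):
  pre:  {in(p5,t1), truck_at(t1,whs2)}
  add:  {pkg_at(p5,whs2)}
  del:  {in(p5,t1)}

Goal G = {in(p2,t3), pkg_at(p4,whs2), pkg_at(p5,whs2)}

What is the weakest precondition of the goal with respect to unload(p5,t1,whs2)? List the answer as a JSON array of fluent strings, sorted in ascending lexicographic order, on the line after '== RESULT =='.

Compute (G \ add) ∪ pre:
  G ∩ del = {}  (empty — regression defined)
  G \ add = {in(p2,t3), pkg_at(p4,whs2), pkg_at(p5,whs2)} \ {pkg_at(p5,whs2)} = {in(p2,t3), pkg_at(p4,whs2)}
  ∪ pre   = {in(p2,t3), pkg_at(p4,whs2)} ∪ {in(p5,t1), truck_at(t1,whs2)}
          = {in(p2,t3), in(p5,t1), pkg_at(p4,whs2), truck_at(t1,whs2)}

== RESULT ==
["in(p2,t3)", "in(p5,t1)", "pkg_at(p4,whs2)", "truck_at(t1,whs2)"]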